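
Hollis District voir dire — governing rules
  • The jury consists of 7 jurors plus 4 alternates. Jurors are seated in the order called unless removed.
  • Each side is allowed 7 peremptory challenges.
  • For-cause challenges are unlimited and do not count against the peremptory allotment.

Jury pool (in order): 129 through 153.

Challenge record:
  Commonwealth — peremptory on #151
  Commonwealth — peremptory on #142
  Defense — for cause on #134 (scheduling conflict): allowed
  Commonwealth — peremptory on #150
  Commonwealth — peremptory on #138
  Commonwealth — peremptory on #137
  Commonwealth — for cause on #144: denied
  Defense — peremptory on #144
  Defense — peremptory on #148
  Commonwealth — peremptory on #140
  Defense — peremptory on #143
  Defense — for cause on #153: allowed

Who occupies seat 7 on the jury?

136

Removed: #134, #137, #138, #140, #142, #143, #144, #148, #150, #151, #153.
Seating in order: seats 1–7 → #129, #130, #131, #132, #133, #135, #136; alternates → #139, #141, #145, #146.
So seat 7 is #136.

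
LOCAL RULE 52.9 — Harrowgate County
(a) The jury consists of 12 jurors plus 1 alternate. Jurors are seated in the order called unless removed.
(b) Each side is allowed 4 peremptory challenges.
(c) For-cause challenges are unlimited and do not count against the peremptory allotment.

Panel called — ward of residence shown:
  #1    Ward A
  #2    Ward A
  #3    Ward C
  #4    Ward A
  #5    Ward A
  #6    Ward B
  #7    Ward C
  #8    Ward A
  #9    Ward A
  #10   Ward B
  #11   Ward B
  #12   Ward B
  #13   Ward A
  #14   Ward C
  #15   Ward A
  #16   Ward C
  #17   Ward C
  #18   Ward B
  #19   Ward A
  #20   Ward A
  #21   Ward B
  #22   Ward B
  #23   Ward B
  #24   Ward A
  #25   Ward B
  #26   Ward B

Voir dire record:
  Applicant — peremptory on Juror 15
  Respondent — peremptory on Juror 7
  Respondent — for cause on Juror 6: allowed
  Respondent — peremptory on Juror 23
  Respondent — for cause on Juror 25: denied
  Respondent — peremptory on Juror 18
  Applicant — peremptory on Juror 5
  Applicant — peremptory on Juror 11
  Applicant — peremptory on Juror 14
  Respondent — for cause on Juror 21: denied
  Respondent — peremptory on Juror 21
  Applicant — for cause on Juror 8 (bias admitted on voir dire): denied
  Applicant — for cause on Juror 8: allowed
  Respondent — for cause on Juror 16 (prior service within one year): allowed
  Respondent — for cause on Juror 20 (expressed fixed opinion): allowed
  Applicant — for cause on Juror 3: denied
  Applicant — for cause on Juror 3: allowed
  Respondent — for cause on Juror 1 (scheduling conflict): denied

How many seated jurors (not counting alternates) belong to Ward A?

7

Removed: #3, #5, #6, #7, #8, #11, #14, #15, #16, #18, #20, #21, #23.
Seated jurors 1–12: #1, #2, #4, #9, #10, #12, #13, #17, #19, #22, #24, #25 (alternates #26 not counted).
Of those, in Ward A: #1, #2, #4, #9, #13, #19, #24 → 7.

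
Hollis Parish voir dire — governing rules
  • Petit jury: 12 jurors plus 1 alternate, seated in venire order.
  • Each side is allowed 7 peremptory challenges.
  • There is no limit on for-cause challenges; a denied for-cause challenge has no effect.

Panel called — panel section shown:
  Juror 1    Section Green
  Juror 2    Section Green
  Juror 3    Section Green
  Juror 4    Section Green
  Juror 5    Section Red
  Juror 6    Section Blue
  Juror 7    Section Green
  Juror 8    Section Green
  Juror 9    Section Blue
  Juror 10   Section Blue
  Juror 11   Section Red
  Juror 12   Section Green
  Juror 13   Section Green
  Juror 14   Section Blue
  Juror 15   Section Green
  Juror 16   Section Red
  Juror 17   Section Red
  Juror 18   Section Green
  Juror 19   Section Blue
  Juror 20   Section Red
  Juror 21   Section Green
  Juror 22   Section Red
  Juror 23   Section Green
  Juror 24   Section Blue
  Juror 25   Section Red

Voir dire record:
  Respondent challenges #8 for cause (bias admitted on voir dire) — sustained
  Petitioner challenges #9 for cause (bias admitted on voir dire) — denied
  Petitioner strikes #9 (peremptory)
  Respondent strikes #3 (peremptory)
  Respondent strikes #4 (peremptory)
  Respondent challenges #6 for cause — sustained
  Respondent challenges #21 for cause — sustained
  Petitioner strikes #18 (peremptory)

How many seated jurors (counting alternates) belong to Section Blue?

Removed: #3, #4, #6, #8, #9, #18, #21.
Seated (13 incl. alternates): #1, #2, #5, #7, #10, #11, #12, #13, #14, #15, #16, #17, #19.
Of those, in Section Blue: #10, #14, #19 → 3.

3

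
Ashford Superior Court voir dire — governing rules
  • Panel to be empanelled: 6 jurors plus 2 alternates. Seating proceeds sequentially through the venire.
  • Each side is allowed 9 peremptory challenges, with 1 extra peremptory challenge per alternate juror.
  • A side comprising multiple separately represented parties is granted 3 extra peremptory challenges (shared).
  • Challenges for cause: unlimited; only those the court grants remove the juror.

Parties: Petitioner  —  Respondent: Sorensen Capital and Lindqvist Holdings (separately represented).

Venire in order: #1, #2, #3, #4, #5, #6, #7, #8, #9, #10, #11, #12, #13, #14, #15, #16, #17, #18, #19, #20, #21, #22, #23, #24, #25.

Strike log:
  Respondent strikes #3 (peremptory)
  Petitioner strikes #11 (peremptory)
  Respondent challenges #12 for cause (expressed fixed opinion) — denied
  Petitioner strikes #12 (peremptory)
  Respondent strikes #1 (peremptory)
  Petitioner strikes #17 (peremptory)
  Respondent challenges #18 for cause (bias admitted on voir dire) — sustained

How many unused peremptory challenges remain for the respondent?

12

Respondent allotment: 9 base + 1 × 2 alternates + 3 multi-party = 14.
Respondent peremptories used: #3, #1 — 2 (for-cause on #12, #18 don't count).
Remaining: 14 − 2 = 12.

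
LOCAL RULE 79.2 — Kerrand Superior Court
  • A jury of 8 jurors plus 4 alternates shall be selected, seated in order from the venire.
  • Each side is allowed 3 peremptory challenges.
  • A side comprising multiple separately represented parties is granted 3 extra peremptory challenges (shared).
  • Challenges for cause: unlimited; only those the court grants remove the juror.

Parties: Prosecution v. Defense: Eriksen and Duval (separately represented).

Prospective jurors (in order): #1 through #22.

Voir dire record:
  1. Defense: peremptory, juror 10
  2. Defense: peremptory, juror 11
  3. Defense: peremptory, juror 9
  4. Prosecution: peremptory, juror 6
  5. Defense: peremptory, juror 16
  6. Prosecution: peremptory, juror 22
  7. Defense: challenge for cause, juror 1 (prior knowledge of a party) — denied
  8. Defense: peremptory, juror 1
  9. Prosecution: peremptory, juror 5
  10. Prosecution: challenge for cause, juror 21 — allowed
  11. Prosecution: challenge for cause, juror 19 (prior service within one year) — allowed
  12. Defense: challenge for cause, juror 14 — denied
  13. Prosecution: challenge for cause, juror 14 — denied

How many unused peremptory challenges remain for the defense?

Defense allotment: 3 base + 3 multi-party = 6.
Defense peremptories used: #10, #11, #9, #16, #1 — 5 (for-cause on #1, #14 don't count).
Remaining: 6 − 5 = 1.

1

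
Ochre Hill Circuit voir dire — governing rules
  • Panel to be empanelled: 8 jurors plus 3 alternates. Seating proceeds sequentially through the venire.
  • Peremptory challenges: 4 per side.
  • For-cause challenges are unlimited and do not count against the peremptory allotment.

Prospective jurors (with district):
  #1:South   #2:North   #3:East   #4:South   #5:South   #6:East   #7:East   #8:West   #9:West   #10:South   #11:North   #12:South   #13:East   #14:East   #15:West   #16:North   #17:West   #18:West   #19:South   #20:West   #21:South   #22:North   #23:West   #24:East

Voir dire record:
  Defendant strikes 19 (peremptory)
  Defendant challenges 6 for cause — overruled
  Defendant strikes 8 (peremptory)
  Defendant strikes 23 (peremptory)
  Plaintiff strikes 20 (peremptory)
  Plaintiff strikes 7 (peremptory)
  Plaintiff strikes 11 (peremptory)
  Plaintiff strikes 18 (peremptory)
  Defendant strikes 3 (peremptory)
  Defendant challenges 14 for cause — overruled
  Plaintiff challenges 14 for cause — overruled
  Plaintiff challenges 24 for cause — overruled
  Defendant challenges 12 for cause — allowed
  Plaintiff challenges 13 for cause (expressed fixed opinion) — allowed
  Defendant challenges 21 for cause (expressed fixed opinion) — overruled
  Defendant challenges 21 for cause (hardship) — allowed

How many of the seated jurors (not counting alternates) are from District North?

Removed: #3, #7, #8, #11, #12, #13, #18, #19, #20, #21, #23.
Seated jurors 1–8: #1, #2, #4, #5, #6, #9, #10, #14 (alternates #15, #16, #17 not counted).
Of those, in District North: #2 → 1.

1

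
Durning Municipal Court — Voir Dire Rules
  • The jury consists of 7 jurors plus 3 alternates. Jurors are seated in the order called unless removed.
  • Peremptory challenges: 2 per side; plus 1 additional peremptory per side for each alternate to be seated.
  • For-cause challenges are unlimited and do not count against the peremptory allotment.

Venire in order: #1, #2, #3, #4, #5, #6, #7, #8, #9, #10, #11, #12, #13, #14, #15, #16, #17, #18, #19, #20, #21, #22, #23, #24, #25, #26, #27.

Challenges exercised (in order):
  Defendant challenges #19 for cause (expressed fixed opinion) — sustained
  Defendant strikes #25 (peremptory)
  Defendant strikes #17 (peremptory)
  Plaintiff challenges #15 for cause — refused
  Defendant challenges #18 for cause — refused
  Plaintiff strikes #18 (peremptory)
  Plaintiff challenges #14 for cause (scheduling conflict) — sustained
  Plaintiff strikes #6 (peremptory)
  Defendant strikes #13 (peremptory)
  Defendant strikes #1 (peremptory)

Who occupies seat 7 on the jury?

Removed: #1, #6, #13, #14, #17, #18, #19, #25. (#15 stays — for-cause denied.)
Filling seats in venire order through position 7: #2, #3, #4, #5, #7, #8, #9.
So seat 7 is #9.

9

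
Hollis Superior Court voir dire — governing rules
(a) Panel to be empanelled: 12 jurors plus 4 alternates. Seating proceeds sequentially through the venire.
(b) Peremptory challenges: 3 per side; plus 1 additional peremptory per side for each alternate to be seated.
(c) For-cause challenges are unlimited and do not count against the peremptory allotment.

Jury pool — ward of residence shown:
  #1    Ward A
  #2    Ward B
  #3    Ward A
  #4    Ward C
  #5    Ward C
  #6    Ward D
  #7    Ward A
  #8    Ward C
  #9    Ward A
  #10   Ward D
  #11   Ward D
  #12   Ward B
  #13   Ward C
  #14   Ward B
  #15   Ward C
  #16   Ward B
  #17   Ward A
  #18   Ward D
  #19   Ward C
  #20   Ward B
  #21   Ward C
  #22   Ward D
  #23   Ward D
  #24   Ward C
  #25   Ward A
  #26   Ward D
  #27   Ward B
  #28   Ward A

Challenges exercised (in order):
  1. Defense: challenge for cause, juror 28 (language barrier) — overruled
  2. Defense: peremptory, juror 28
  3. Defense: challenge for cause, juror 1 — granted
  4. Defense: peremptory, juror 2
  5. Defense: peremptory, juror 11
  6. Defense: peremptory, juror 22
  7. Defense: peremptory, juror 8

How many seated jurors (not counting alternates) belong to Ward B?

Removed: #1, #2, #8, #11, #22, #28.
Seated jurors 1–12: #3, #4, #5, #6, #7, #9, #10, #12, #13, #14, #15, #16 (alternates #17, #18, #19, #20 not counted).
Of those, in Ward B: #12, #14, #16 → 3.

3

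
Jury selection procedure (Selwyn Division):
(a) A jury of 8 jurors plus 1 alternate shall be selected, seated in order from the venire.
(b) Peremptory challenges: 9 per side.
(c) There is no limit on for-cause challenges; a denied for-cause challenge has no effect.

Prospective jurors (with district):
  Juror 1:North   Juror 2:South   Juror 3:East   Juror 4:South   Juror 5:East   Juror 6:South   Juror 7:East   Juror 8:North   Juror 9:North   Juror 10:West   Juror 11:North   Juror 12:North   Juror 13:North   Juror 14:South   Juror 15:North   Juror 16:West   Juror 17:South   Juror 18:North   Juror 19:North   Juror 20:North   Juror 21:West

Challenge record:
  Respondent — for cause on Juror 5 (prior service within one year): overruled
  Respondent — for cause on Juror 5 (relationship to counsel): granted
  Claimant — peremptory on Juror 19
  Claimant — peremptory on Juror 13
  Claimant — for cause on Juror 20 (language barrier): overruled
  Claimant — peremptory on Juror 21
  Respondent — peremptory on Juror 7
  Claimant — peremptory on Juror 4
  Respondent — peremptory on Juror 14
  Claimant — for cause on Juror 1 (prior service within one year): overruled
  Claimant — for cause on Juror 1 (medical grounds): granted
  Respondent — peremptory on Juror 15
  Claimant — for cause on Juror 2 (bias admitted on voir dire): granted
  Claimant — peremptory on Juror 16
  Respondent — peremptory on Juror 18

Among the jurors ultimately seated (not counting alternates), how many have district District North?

Removed: #1, #2, #4, #5, #7, #13, #14, #15, #16, #18, #19, #21.
Seated jurors 1–8: #3, #6, #8, #9, #10, #11, #12, #17 (alternates #20 not counted).
Of those, in District North: #8, #9, #11, #12 → 4.

4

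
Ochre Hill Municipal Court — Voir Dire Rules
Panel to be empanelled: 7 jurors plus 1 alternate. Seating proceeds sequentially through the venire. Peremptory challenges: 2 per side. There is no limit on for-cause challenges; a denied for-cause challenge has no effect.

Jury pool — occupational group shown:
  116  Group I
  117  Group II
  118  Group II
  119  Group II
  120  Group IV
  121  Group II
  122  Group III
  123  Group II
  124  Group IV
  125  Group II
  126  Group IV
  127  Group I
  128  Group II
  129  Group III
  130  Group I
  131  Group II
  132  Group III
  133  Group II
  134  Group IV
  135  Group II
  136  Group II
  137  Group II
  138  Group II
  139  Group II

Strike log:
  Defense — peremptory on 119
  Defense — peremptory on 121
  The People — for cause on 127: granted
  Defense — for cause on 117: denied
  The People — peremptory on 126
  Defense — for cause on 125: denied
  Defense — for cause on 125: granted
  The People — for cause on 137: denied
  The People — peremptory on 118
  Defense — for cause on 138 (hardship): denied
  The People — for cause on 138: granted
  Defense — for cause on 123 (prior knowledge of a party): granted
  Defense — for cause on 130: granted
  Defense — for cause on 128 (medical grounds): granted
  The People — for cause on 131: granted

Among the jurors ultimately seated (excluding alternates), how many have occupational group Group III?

3

Removed: #118, #119, #121, #123, #125, #126, #127, #128, #130, #131, #138.
Seated jurors 1–7: #116, #117, #120, #122, #124, #129, #132 (alternates #133 not counted).
Of those, in Group III: #122, #129, #132 → 3.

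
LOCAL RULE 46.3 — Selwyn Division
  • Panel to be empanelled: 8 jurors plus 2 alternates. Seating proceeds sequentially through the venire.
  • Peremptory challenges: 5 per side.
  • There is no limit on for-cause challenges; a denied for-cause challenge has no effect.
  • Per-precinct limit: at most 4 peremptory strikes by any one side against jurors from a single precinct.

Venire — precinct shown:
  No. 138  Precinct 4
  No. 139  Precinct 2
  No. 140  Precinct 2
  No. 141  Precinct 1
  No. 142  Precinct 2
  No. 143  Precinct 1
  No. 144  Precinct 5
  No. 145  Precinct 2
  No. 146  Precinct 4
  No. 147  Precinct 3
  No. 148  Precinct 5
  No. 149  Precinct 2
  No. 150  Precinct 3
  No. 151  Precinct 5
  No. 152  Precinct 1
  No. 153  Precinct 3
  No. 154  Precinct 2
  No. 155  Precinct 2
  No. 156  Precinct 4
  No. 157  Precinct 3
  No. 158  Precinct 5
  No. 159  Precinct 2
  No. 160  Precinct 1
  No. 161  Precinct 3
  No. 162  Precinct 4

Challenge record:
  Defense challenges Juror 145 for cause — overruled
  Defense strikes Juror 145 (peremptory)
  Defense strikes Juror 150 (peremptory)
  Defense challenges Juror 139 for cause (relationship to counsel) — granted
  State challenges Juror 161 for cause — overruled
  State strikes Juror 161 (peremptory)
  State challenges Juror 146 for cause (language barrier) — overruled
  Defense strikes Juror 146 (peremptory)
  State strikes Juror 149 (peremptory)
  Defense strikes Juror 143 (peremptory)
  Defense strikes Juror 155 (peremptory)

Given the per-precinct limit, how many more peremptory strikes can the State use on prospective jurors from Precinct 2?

State peremptories so far: #161, #149 — 2 of 5 used, 3 left overall.
Against Precinct 2: #149 — 1 used; per-precinct cap 4 leaves 3.
Binding limit: min(3, 3) = 3.

3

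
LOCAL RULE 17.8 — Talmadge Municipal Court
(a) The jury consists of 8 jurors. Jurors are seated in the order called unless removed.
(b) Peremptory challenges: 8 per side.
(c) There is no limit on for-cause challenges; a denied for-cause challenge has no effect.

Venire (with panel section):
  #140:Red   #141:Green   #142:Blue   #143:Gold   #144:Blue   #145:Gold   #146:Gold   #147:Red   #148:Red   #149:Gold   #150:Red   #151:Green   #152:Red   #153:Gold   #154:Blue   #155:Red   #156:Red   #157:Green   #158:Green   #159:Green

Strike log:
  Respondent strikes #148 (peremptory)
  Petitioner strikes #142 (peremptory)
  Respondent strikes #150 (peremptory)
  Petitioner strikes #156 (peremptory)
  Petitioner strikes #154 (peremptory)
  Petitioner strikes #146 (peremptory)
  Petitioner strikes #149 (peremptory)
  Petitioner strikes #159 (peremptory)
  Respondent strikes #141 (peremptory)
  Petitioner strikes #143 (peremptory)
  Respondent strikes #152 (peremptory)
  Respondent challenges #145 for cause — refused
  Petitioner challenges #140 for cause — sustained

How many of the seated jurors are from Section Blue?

1

Removed: #140, #141, #142, #143, #146, #148, #149, #150, #152, #154, #156, #159.
Seated jurors 1–8: #144, #145, #147, #151, #153, #155, #157, #158.
Of those, in Section Blue: #144 → 1.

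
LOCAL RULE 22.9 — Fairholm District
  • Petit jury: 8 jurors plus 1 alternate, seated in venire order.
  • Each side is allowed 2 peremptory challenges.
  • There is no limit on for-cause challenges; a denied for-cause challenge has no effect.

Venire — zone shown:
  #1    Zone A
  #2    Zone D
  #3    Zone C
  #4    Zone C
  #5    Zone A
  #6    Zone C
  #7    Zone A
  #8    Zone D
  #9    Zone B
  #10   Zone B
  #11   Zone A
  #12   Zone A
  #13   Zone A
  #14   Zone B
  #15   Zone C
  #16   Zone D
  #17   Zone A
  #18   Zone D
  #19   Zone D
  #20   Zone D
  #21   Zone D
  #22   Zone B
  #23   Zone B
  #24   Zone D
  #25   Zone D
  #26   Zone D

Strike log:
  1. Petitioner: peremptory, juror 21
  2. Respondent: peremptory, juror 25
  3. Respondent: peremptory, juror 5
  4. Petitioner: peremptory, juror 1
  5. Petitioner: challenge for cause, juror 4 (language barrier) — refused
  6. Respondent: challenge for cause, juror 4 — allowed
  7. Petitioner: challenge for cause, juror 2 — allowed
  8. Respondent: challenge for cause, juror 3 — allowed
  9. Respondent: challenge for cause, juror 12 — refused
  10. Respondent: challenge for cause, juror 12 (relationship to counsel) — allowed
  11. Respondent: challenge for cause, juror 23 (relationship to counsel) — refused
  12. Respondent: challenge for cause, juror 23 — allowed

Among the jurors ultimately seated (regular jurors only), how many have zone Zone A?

3

Removed: #1, #2, #3, #4, #5, #12, #21, #23, #25.
Seated jurors 1–8: #6, #7, #8, #9, #10, #11, #13, #14 (alternates #15 not counted).
Of those, in Zone A: #7, #11, #13 → 3.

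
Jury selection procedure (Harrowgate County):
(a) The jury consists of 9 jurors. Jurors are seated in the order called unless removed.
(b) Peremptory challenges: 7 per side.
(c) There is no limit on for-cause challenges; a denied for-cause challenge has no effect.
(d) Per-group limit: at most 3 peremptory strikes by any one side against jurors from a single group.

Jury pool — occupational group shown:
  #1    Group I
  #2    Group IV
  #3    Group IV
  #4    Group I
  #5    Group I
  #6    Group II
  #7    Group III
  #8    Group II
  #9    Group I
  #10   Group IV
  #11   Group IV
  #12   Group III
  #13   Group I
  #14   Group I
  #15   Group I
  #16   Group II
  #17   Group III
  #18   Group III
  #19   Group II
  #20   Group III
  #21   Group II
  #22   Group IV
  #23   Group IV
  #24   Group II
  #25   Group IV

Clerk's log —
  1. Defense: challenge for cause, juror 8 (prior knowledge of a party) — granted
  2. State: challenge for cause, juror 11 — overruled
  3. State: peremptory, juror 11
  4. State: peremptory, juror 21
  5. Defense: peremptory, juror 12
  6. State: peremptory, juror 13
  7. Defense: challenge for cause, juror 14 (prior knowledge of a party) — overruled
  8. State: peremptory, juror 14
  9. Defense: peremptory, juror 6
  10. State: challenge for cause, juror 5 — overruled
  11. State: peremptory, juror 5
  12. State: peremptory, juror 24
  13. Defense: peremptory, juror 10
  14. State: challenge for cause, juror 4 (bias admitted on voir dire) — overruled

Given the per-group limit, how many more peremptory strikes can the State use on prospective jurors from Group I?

State peremptories so far: #11, #21, #13, #14, #5, #24 — 6 of 7 used, 1 left overall.
Against Group I: #13, #14, #5 — 3 used; per-group cap 3 leaves 0.
Binding limit: min(1, 0) = 0.

0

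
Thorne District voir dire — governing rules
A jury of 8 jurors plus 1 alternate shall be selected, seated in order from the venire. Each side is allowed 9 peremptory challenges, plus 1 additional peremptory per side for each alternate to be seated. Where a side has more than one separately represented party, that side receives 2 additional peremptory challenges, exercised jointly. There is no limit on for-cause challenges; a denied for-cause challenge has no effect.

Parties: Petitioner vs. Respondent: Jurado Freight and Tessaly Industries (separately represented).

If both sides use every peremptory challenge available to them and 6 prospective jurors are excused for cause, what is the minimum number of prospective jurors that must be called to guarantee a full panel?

37

Seats to fill: 8 + 1 alternates = 9.
Peremptories — Petitioner: 9 + 1×1 = 10; Respondent: 9 + 1×1 + 2 = 12; total 22.
For-cause removals: 6.
Minimum venire: 9 + 22 + 6 = 37.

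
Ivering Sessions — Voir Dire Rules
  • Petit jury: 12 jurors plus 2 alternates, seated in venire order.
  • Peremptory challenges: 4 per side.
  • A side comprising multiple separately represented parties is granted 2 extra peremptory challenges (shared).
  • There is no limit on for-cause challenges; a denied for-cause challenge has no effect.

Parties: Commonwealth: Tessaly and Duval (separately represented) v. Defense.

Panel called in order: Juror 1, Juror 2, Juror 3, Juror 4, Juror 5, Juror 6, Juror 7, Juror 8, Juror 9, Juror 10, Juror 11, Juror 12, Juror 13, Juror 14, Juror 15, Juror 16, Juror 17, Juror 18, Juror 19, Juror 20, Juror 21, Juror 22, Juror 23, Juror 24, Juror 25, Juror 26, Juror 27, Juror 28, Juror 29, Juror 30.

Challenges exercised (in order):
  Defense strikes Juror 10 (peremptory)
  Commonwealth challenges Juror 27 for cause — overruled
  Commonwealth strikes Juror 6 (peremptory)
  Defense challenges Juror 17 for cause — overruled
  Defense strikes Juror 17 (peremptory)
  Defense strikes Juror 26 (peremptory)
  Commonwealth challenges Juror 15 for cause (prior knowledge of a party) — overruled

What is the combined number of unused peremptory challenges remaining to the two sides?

6

Commonwealth allotment: 4 base + 2 multi-party = 6. Defense allotment: 4.
Commonwealth peremptories used: #6 — 1 (for-cause on #27, #15 don't count).
Defense peremptories used: #10, #17, #26 — 3 (the for-cause on #17 doesn't count).
Remaining: (6 − 1) + (4 − 3) = 6.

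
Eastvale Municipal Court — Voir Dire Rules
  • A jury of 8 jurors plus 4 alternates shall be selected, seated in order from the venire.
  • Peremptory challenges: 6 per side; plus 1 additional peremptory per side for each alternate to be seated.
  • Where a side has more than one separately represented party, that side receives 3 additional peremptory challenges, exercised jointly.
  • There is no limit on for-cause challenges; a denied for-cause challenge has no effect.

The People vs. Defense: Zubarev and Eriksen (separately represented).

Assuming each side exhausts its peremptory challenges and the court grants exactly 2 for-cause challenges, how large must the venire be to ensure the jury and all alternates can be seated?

37

Seats to fill: 8 + 4 alternates = 12.
Peremptories — The People: 6 + 1×4 = 10; Defense: 6 + 1×4 + 3 = 13; total 23.
For-cause removals: 2.
Minimum venire: 12 + 23 + 2 = 37.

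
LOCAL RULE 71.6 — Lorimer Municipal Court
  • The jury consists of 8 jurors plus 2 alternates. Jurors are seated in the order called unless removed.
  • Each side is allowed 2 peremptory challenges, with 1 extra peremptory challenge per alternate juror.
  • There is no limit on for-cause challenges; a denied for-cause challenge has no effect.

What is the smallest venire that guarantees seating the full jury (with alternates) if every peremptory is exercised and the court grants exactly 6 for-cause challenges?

24

Seats to fill: 8 + 2 alternates = 10.
Peremptories: 2 + 1×2 = 4 per side × 2 sides = 8.
For-cause removals: 6.
Minimum venire: 10 + 8 + 6 = 24.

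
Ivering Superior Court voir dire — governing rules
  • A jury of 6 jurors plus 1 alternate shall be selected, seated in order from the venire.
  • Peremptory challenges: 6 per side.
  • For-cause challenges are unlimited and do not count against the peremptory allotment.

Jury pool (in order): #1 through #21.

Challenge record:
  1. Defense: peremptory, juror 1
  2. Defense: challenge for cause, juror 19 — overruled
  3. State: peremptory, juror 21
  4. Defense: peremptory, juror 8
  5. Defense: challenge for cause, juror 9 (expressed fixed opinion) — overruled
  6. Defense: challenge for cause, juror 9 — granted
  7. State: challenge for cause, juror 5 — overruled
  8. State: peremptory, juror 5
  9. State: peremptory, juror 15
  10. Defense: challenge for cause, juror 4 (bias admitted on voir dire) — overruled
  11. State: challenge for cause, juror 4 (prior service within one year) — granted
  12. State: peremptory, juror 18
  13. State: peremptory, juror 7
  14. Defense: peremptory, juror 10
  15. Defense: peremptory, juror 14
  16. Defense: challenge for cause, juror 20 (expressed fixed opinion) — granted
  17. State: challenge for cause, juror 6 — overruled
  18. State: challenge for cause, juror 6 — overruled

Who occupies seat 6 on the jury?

13

Removed: #1, #4, #5, #7, #8, #9, #10, #14, #15, #18, #20, #21. (#6, #19 stay — for-cause denied.)
Seating in order: seats 1–6 → #2, #3, #6, #11, #12, #13; alternates → #16.
So seat 6 is #13.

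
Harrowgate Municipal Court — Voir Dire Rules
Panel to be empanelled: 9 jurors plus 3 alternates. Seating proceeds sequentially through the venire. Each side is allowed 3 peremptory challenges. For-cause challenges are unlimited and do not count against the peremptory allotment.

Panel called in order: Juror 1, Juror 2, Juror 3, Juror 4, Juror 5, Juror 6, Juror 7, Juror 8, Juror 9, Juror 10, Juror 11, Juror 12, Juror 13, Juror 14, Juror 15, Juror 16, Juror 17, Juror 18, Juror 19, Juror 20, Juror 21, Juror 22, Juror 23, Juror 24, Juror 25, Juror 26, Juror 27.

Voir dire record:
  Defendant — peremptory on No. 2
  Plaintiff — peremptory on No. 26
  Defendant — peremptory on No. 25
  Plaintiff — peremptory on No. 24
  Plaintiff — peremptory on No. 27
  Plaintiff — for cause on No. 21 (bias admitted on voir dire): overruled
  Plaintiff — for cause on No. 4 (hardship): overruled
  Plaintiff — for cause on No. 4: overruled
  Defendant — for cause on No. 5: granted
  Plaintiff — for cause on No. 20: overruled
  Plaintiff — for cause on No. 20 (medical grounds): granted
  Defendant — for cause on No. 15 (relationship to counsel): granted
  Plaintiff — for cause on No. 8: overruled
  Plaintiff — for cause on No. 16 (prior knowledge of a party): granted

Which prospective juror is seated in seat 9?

Removed: #2, #5, #15, #16, #20, #24, #25, #26, #27. (#4, #8, #21 stay — for-cause denied.)
Filling seats in venire order through position 9: #1, #3, #4, #6, #7, #8, #9, #10, #11.
So seat 9 is #11.

11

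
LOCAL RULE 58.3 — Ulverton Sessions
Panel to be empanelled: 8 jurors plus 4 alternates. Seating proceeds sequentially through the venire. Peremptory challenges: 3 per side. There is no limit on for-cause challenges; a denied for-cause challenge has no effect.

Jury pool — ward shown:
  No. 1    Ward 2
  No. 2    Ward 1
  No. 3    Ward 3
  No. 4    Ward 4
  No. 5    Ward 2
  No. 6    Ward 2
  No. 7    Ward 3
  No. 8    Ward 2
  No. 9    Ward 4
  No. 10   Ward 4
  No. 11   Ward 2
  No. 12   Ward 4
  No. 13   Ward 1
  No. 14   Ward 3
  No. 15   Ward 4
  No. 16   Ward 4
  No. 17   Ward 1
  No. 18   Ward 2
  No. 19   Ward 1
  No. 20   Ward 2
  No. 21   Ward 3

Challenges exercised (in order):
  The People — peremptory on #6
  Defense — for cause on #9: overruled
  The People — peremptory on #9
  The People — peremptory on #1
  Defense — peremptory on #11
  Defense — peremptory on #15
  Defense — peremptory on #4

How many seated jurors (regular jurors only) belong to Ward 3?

Removed: #1, #4, #6, #9, #11, #15.
Seated jurors 1–8: #2, #3, #5, #7, #8, #10, #12, #13 (alternates #14, #16, #17, #18 not counted).
Of those, in Ward 3: #3, #7 → 2.

2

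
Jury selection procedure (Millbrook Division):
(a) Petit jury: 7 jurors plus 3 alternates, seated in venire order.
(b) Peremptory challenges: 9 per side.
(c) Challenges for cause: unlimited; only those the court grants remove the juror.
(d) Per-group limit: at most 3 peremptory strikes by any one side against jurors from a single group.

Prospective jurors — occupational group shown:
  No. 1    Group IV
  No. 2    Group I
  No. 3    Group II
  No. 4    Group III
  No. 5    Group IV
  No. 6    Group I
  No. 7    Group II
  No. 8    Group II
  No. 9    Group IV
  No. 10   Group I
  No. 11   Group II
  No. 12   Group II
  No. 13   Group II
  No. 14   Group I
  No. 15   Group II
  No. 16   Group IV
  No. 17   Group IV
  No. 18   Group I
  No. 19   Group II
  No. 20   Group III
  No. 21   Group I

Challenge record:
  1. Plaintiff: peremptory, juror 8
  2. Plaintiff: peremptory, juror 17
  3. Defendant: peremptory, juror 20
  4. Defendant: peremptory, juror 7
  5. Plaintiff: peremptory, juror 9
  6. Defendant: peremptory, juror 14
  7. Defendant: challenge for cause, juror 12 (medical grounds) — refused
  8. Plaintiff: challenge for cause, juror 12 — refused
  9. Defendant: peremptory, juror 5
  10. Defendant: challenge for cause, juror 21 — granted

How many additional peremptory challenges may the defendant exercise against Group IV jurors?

2

Defendant peremptories so far: #20, #7, #14, #5 — 4 of 9 used, 5 left overall.
Against Group IV: #5 — 1 used; per-group cap 3 leaves 2.
Binding limit: min(5, 2) = 2.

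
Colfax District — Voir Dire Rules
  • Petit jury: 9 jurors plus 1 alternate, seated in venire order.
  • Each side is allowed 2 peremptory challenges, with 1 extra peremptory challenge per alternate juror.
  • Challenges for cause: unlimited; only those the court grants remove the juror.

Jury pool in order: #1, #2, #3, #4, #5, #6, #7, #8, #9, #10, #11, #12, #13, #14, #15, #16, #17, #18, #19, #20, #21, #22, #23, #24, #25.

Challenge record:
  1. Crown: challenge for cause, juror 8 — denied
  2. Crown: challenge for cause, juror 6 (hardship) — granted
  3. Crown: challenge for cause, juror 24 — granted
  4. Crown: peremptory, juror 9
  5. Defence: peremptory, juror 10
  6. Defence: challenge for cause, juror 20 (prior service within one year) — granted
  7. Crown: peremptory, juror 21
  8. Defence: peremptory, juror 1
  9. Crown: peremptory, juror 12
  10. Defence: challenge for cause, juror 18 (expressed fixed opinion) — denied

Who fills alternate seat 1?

15

Removed: #1, #6, #9, #10, #12, #20, #21, #24. (#8, #18 stay — for-cause denied.)
Filling seats in venire order through position 10: #2, #3, #4, #5, #7, #8, #11, #13, #14, #15.
So alternate 1 is #15.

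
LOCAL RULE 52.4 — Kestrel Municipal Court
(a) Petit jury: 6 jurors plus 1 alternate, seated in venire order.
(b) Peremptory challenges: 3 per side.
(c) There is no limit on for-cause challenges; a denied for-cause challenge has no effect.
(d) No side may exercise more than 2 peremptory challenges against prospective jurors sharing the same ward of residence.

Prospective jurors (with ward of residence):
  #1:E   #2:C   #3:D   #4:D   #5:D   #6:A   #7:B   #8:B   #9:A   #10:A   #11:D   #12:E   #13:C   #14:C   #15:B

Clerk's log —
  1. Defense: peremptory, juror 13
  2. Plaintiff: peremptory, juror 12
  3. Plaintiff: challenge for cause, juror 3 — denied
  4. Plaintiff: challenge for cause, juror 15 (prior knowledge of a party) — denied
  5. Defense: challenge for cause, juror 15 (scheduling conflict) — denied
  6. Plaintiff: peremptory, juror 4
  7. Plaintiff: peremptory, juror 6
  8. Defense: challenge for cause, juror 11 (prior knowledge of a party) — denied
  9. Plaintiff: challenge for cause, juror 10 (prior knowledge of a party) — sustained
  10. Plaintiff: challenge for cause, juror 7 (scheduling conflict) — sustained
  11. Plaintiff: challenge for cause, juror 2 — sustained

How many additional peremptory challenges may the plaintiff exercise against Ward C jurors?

0

Plaintiff peremptories so far: #12, #4, #6 — 3 of 3 used, 0 left overall.
Against Ward C: none yet — per-ward cap 2 leaves 2.
Binding limit: min(0, 2) = 0.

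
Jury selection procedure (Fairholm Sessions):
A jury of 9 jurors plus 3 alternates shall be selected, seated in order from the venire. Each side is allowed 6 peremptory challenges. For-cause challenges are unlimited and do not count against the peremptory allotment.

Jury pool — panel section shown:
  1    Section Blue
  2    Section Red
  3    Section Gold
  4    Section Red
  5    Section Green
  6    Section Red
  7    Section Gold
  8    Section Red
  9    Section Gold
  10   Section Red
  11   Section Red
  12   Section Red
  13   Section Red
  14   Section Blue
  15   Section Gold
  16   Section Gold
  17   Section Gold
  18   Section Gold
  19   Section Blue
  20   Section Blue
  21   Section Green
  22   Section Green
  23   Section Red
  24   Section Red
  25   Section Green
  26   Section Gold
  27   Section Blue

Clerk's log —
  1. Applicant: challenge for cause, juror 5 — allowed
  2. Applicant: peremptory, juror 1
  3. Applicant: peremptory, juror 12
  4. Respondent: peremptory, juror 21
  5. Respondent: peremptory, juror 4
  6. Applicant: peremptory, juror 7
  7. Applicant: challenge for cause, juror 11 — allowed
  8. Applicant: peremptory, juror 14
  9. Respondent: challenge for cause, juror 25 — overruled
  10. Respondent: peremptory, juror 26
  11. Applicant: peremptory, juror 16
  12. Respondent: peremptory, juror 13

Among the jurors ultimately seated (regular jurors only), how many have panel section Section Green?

Removed: #1, #4, #5, #7, #11, #12, #13, #14, #16, #21, #26.
Seated jurors 1–9: #2, #3, #6, #8, #9, #10, #15, #17, #18 (alternates #19, #20, #22 not counted).
None of those are in Section Green → 0.

0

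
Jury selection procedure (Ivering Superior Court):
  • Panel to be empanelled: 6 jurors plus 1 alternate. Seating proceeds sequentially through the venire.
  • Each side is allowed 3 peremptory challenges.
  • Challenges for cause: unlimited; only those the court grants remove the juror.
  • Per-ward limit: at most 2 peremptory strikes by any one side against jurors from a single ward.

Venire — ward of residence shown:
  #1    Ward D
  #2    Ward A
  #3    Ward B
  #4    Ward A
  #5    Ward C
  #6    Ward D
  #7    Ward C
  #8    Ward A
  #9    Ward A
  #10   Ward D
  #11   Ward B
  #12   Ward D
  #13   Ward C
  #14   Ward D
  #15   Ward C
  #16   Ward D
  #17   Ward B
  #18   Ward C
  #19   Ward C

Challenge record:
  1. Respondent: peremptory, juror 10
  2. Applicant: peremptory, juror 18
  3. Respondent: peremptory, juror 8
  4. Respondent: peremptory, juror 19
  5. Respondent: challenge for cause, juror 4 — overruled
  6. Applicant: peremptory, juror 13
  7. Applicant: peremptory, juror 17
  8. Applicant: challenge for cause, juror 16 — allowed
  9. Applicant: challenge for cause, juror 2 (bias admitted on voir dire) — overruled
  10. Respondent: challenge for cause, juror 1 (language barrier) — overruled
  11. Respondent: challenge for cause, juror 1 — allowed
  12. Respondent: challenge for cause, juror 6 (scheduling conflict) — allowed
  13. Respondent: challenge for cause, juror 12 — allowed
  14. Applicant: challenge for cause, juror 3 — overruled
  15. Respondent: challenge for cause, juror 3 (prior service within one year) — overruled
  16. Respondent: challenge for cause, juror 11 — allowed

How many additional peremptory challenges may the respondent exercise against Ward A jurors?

Respondent peremptories so far: #10, #8, #19 — 3 of 3 used, 0 left overall.
Against Ward A: #8 — 1 used; per-ward cap 2 leaves 1.
Binding limit: min(0, 1) = 0.

0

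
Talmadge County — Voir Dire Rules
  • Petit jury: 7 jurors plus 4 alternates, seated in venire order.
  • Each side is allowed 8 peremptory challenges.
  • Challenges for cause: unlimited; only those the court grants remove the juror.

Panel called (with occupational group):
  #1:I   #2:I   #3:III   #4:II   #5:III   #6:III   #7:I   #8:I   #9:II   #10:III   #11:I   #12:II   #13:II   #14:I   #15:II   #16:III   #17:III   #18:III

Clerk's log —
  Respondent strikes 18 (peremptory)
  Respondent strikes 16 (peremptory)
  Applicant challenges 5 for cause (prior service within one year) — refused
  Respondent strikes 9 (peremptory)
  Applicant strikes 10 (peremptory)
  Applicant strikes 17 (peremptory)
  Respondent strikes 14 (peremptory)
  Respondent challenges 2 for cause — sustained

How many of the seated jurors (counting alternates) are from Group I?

Removed: #2, #9, #10, #14, #16, #17, #18.
Seated (11 incl. alternates): #1, #3, #4, #5, #6, #7, #8, #11, #12, #13, #15.
Of those, in Group I: #1, #7, #8, #11 → 4.

4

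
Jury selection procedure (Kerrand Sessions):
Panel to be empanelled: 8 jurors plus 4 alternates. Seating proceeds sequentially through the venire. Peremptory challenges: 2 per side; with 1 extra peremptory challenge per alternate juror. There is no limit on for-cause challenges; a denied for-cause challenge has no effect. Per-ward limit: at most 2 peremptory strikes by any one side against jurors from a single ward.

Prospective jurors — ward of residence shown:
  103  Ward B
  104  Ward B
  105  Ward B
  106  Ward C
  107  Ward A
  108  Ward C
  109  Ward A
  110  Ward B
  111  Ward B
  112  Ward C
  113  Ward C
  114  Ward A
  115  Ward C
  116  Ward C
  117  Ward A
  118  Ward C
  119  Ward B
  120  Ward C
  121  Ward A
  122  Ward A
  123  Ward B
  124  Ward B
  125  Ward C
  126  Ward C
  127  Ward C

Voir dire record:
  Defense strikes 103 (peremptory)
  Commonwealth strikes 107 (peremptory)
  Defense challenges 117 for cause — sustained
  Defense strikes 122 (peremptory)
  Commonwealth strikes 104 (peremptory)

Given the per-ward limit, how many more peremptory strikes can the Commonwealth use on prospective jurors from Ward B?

Commonwealth peremptories so far: #107, #104 — 2 of 6 used, 4 left overall.
Against Ward B: #104 — 1 used; per-ward cap 2 leaves 1.
Binding limit: min(4, 1) = 1.

1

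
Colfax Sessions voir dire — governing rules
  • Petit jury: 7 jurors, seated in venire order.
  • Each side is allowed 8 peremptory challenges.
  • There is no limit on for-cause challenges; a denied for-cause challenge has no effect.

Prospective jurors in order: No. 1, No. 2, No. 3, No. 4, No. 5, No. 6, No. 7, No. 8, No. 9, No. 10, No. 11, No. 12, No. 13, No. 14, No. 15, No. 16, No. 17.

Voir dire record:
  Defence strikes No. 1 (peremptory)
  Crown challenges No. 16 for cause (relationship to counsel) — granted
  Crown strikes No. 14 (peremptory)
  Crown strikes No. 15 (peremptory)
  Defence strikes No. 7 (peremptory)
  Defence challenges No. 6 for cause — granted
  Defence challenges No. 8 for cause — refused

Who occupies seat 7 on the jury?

10

Removed: #1, #6, #7, #14, #15, #16. (#8 stays — for-cause denied.)
Seating in order: seats 1–7 → #2, #3, #4, #5, #8, #9, #10.
So seat 7 is #10.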